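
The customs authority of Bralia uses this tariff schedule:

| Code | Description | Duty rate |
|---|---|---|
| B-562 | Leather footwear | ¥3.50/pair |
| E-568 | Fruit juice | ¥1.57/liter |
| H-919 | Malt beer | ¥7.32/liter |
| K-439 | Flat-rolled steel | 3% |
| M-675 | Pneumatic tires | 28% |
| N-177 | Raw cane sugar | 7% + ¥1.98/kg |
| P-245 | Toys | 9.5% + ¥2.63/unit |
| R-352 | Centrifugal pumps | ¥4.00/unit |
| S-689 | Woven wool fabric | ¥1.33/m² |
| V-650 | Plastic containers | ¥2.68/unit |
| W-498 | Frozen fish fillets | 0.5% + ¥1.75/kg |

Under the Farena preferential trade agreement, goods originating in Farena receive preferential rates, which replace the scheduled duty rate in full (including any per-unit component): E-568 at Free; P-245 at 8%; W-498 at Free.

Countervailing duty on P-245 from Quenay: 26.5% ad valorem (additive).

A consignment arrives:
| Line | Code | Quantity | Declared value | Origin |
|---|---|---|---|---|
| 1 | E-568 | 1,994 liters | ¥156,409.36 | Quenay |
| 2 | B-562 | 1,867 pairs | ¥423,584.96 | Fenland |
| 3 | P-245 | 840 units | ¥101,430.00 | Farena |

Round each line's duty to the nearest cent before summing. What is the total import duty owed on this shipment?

¥17,779.48

Line 1 (E-568, Quenay, 1,994 liters, ¥156,409.36):
Base rate for E-568 is ¥1.57/liter.
E-568 has an FTA preferential rate, but origin Quenay is not Farena; base rate stands.
Duty = 1,994 × ¥1.57 = ¥3,130.58.
Line 2 (B-562, Fenland, 1,867 pairs, ¥423,584.96):
Base rate for B-562 is ¥3.50/pair.
Duty = 1,867 × ¥3.50 = ¥6,534.50.
Line 3 (P-245, Farena, 840 units, ¥101,430.00):
Base rate for P-245 is 9.5% + ¥2.63/unit.
Origin Farena qualifies under the Bralia–Farena agreement and P-245 is covered: preferential rate 8% applies instead.
The additional-duty order on P-245 targets Quenay, not Farena; it does not apply.
Duty = ¥101,430.00 × 8% = ¥8,114.40.
Total = ¥3,130.58 + ¥6,534.50 + ¥8,114.40 = ¥17,779.48.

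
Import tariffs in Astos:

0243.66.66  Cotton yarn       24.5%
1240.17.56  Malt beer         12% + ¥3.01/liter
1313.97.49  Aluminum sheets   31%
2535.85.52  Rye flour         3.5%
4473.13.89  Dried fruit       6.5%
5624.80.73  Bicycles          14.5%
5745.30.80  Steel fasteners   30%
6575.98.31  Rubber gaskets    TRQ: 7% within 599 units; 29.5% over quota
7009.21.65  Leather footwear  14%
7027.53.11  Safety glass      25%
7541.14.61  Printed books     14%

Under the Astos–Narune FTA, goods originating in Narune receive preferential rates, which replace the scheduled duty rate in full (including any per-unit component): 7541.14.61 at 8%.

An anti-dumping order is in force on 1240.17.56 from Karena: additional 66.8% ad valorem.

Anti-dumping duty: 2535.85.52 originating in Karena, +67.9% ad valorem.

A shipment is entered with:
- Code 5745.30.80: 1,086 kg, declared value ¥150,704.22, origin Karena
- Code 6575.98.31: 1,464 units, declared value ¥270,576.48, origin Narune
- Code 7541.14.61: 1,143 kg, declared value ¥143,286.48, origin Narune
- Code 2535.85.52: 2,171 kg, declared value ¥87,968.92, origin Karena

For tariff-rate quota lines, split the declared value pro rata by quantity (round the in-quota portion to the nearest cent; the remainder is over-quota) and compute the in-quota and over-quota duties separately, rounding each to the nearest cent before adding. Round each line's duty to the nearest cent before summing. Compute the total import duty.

Line 1 (5745.30.80, Karena, 1,086 kg, ¥150,704.22):
Base rate for 5745.30.80 is 30%.
Duty = ¥150,704.22 × 30% = ¥45,211.27.
Line 2 (6575.98.31, Narune, 1,464 units, ¥270,576.48):
Code 6575.98.31 is under a tariff-rate quota (threshold 599 units). In-quota: 599 units at 7%; over-quota: 865 units at 29.5%.
Pro-rata value split: in-quota = ¥270,576.48 × 599/1,464 = ¥110,707.18; over-quota = ¥270,576.48 − ¥110,707.18 = ¥159,869.30.
In-quota duty = ¥110,707.18 × 7% = ¥7,749.50. Over-quota duty = ¥159,869.30 × 29.5% = ¥47,161.44.
Line duty = ¥7,749.50 + ¥47,161.44 = ¥54,910.94.
Line 3 (7541.14.61, Narune, 1,143 kg, ¥143,286.48):
Base rate for 7541.14.61 is 14%.
Origin Narune qualifies under the Astos–Narune agreement and 7541.14.61 is covered: preferential rate 8% applies instead.
Duty = ¥143,286.48 × 8% = ¥11,462.92.
Line 4 (2535.85.52, Karena, 2,171 kg, ¥87,968.92):
Base rate for 2535.85.52 is 3.5%.
Additional duty on 2535.85.52 from Karena: +67.9%. Applied ad valorem rate: 3.5% + 67.9% = 71.4%.
Duty = ¥87,968.92 × 71.4% = ¥62,809.81.
Total = ¥45,211.27 + ¥54,910.94 + ¥11,462.92 + ¥62,809.81 = ¥174,394.94.

¥174,394.94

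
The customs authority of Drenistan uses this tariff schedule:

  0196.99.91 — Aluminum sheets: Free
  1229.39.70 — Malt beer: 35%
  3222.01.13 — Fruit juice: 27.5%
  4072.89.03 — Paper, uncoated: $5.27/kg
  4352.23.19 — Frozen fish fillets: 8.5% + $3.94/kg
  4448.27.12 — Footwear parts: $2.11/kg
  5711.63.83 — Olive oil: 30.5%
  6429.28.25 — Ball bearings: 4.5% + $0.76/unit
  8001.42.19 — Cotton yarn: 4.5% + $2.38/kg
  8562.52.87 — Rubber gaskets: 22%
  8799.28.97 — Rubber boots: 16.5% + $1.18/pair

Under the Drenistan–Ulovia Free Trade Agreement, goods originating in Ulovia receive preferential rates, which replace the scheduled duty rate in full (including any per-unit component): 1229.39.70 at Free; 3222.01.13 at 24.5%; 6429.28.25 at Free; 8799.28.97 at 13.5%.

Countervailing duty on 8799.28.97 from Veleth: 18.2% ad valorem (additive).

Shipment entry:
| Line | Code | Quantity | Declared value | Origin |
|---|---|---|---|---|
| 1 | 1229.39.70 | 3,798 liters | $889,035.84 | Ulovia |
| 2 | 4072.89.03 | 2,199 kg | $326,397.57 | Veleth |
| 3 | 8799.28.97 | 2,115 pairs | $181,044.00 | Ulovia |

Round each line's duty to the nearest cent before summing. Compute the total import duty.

$36,029.67

Line 1 (1229.39.70, Ulovia, 3,798 liters, $889,035.84):
Base rate for 1229.39.70 is 35%.
Origin Ulovia qualifies under the Drenistan–Ulovia agreement and 1229.39.70 is covered: preferential rate Free applies instead.
Duty = $889,035.84 × 0% = $0.00.
Line 2 (4072.89.03, Veleth, 2,199 kg, $326,397.57):
Base rate for 4072.89.03 is $5.27/kg.
Duty = 2,199 × $5.27 = $11,588.73.
Line 3 (8799.28.97, Ulovia, 2,115 pairs, $181,044.00):
Base rate for 8799.28.97 is 16.5% + $1.18/pair.
Origin Ulovia qualifies under the Drenistan–Ulovia agreement and 8799.28.97 is covered: preferential rate 13.5% applies instead.
The additional-duty order on 8799.28.97 targets Veleth, not Ulovia; it does not apply.
Duty = $181,044.00 × 13.5% = $24,440.94.
Total = $0.00 + $11,588.73 + $24,440.94 = $36,029.67.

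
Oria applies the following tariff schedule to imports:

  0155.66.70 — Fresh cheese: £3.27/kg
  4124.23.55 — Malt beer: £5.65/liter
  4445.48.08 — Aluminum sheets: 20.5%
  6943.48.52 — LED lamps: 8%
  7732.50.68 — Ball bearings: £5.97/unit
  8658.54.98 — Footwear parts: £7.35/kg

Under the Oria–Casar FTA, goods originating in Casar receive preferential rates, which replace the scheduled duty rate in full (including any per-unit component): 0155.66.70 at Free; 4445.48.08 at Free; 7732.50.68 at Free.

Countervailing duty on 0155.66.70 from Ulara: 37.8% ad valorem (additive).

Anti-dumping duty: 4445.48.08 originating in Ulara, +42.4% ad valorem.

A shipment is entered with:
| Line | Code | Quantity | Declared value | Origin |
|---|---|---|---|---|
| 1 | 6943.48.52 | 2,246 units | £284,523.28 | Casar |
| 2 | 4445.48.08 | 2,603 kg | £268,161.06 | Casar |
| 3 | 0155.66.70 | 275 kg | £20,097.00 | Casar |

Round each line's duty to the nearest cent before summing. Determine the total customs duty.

£22,761.86

Line 1 (6943.48.52, Casar, 2,246 units, £284,523.28):
Base rate for 6943.48.52 is 8%.
Origin Casar is the FTA partner but 6943.48.52 is not on the preference list; base rate stands.
Duty = £284,523.28 × 8% = £22,761.86.
Line 2 (4445.48.08, Casar, 2,603 kg, £268,161.06):
Base rate for 4445.48.08 is 20.5%.
Origin Casar qualifies under the Oria–Casar agreement and 4445.48.08 is covered: preferential rate Free applies instead.
The additional-duty order on 4445.48.08 targets Ulara, not Casar; it does not apply.
Duty = £268,161.06 × 0% = £0.00.
Line 3 (0155.66.70, Casar, 275 kg, £20,097.00):
Base rate for 0155.66.70 is £3.27/kg.
Origin Casar qualifies under the Oria–Casar agreement and 0155.66.70 is covered: preferential rate Free applies instead.
The additional-duty order on 0155.66.70 targets Ulara, not Casar; it does not apply.
Duty = £20,097.00 × 0% = £0.00.
Total = £22,761.86 + £0.00 + £0.00 = £22,761.86.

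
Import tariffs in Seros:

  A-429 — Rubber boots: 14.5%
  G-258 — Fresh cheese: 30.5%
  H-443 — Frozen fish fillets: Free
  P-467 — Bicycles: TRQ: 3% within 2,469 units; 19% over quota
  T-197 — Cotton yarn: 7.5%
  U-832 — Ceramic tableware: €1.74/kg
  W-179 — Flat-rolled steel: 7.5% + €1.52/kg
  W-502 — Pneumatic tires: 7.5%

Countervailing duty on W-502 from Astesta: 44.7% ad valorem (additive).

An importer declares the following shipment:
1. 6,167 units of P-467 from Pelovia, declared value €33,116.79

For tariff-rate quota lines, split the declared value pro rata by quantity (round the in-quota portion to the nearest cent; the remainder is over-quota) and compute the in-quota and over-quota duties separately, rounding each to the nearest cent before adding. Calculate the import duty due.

Line 1 (P-467, Pelovia, 6,167 units, €33,116.79):
Code P-467 is under a tariff-rate quota (threshold 2,469 units). In-quota: 2,469 units at 3%; over-quota: 3,698 units at 19%.
Pro-rata value split: in-quota = €33,116.79 × 2,469/6,167 = €13,258.53; over-quota = €33,116.79 − €13,258.53 = €19,858.26.
In-quota duty = €13,258.53 × 3% = €397.76. Over-quota duty = €19,858.26 × 19% = €3,773.07.
Line duty = €397.76 + €3,773.07 = €4,170.83.

€4,170.83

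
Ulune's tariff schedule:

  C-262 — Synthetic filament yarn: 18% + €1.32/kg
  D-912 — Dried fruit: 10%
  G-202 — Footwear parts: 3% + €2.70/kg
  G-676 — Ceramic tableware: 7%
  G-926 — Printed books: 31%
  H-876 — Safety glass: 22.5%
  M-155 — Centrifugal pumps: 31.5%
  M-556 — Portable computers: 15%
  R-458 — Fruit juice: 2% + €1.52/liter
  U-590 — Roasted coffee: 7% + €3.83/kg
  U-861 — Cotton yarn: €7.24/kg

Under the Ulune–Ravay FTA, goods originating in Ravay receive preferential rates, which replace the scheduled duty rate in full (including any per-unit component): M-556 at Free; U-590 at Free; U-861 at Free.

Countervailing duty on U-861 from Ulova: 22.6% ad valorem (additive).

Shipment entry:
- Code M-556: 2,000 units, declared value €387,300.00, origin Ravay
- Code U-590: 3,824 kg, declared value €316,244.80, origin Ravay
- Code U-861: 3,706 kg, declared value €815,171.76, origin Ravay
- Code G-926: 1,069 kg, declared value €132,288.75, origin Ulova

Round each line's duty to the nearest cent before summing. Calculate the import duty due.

€41,009.51

Line 1 (M-556, Ravay, 2,000 units, €387,300.00):
Base rate for M-556 is 15%.
Origin Ravay qualifies under the Ulune–Ravay agreement and M-556 is covered: preferential rate Free applies instead.
Duty = €387,300.00 × 0% = €0.00.
Line 2 (U-590, Ravay, 3,824 kg, €316,244.80):
Base rate for U-590 is 7% + €3.83/kg.
Origin Ravay qualifies under the Ulune–Ravay agreement and U-590 is covered: preferential rate Free applies instead.
Duty = €316,244.80 × 0% = €0.00.
Line 3 (U-861, Ravay, 3,706 kg, €815,171.76):
Base rate for U-861 is €7.24/kg.
Origin Ravay qualifies under the Ulune–Ravay agreement and U-861 is covered: preferential rate Free applies instead.
The additional-duty order on U-861 targets Ulova, not Ravay; it does not apply.
Duty = €815,171.76 × 0% = €0.00.
Line 4 (G-926, Ulova, 1,069 kg, €132,288.75):
Base rate for G-926 is 31%.
Duty = €132,288.75 × 31% = €41,009.51.
Total = €0.00 + €0.00 + €0.00 + €41,009.51 = €41,009.51.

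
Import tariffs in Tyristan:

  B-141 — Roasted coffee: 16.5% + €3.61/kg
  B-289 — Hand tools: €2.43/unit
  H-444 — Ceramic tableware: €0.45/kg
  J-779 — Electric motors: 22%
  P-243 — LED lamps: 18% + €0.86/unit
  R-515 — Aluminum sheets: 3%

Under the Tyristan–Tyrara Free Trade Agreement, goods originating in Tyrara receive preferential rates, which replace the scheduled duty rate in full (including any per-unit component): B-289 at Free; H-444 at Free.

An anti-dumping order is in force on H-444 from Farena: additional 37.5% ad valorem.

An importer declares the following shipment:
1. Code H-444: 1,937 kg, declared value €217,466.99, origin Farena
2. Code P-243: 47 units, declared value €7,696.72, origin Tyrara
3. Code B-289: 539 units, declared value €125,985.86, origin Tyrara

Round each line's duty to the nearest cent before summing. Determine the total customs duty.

€83,847.60

Line 1 (H-444, Farena, 1,937 kg, €217,466.99):
Base rate for H-444 is €0.45/kg.
H-444 has an FTA preferential rate, but origin Farena is not Tyrara; base rate stands.
Additional duty on H-444 from Farena: +37.5% ad valorem. Applied ad valorem rate = 37.5%.
Duty = €217,466.99 × 37.5% + 1,937 × €0.45 = €82,421.77.
Line 2 (P-243, Tyrara, 47 units, €7,696.72):
Base rate for P-243 is 18% + €0.86/unit.
Origin Tyrara is the FTA partner but P-243 is not on the preference list; base rate stands.
Duty = €7,696.72 × 18% + 47 × €0.86 = €1,425.83.
Line 3 (B-289, Tyrara, 539 units, €125,985.86):
Base rate for B-289 is €2.43/unit.
Origin Tyrara qualifies under the Tyristan–Tyrara agreement and B-289 is covered: preferential rate Free applies instead.
Duty = €125,985.86 × 0% = €0.00.
Total = €82,421.77 + €1,425.83 + €0.00 = €83,847.60.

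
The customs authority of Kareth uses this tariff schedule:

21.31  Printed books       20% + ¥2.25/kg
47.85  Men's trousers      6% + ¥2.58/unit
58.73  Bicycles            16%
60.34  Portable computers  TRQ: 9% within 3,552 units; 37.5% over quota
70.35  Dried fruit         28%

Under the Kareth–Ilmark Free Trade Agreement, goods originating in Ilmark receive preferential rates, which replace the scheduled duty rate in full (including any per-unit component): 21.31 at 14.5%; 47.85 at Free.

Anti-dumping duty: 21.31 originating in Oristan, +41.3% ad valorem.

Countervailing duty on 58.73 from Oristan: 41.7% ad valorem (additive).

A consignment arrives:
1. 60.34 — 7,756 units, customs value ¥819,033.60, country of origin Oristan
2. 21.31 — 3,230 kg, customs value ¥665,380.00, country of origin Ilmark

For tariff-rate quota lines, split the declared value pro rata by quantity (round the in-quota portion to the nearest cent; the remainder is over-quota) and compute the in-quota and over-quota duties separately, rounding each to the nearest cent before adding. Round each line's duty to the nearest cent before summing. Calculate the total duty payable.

¥296,716.71

Line 1 (60.34, Oristan, 7,756 units, ¥819,033.60):
Code 60.34 is under a tariff-rate quota (threshold 3,552 units). In-quota: 3,552 units at 9%; over-quota: 4,204 units at 37.5%.
Pro-rata value split: in-quota = ¥819,033.60 × 3,552/7,756 = ¥375,091.20; over-quota = ¥819,033.60 − ¥375,091.20 = ¥443,942.40.
In-quota duty = ¥375,091.20 × 9% = ¥33,758.21. Over-quota duty = ¥443,942.40 × 37.5% = ¥166,478.40.
Line duty = ¥33,758.21 + ¥166,478.40 = ¥200,236.61.
Line 2 (21.31, Ilmark, 3,230 kg, ¥665,380.00):
Base rate for 21.31 is 20% + ¥2.25/kg.
Origin Ilmark qualifies under the Kareth–Ilmark agreement and 21.31 is covered: preferential rate 14.5% applies instead.
The additional-duty order on 21.31 targets Oristan, not Ilmark; it does not apply.
Duty = ¥665,380.00 × 14.5% = ¥96,480.10.
Total = ¥200,236.61 + ¥96,480.10 = ¥296,716.71.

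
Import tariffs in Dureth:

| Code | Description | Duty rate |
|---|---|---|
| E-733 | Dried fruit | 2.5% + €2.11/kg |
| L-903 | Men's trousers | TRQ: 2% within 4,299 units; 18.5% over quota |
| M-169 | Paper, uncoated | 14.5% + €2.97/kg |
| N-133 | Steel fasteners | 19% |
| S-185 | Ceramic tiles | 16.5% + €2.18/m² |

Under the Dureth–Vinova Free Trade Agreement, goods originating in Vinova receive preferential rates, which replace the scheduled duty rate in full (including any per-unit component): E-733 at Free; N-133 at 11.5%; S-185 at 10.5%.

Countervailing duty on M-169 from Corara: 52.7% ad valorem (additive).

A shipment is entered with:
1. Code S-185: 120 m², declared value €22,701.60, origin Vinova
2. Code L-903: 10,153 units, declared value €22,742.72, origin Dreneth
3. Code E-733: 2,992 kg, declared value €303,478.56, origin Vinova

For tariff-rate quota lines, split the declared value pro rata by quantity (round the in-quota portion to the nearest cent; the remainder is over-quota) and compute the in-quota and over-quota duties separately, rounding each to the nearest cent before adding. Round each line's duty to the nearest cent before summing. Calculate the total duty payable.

Line 1 (S-185, Vinova, 120 m², €22,701.60):
Base rate for S-185 is 16.5% + €2.18/m².
Origin Vinova qualifies under the Dureth–Vinova agreement and S-185 is covered: preferential rate 10.5% applies instead.
Duty = €22,701.60 × 10.5% = €2,383.67.
Line 2 (L-903, Dreneth, 10,153 units, €22,742.72):
Code L-903 is under a tariff-rate quota (threshold 4,299 units). In-quota: 4,299 units at 2%; over-quota: 5,854 units at 18.5%.
Pro-rata value split: in-quota = €22,742.72 × 4,299/10,153 = €9,629.76; over-quota = €22,742.72 − €9,629.76 = €13,112.96.
In-quota duty = €9,629.76 × 2% = €192.60. Over-quota duty = €13,112.96 × 18.5% = €2,425.90.
Line duty = €192.60 + €2,425.90 = €2,618.50.
Line 3 (E-733, Vinova, 2,992 kg, €303,478.56):
Base rate for E-733 is 2.5% + €2.11/kg.
Origin Vinova qualifies under the Dureth–Vinova agreement and E-733 is covered: preferential rate Free applies instead.
Duty = €303,478.56 × 0% = €0.00.
Total = €2,383.67 + €2,618.50 + €0.00 = €5,002.17.

€5,002.17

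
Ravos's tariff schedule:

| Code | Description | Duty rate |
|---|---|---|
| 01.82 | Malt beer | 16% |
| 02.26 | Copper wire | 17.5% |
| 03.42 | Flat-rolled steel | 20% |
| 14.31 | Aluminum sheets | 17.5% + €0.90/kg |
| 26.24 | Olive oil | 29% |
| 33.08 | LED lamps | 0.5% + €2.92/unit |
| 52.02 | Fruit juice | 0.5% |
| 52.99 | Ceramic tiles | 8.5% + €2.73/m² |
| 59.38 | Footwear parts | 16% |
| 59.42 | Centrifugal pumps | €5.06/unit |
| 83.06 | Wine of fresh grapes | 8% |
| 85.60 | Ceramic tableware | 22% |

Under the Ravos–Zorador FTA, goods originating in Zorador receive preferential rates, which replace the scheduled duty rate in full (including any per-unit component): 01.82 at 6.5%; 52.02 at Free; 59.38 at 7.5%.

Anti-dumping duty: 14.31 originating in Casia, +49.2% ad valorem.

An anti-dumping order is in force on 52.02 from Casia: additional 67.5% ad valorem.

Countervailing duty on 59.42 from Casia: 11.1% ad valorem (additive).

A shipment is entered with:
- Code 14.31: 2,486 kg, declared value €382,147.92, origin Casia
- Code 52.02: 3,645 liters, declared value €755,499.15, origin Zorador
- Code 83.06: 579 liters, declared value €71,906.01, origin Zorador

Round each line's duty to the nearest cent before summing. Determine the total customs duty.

Line 1 (14.31, Casia, 2,486 kg, €382,147.92):
Base rate for 14.31 is 17.5% + €0.90/kg.
Additional duty on 14.31 from Casia: +49.2%. Applied ad valorem rate: 17.5% + 49.2% = 66.7%.
Duty = €382,147.92 × 66.7% + 2,486 × €0.90 = €257,130.06.
Line 2 (52.02, Zorador, 3,645 liters, €755,499.15):
Base rate for 52.02 is 0.5%.
Origin Zorador qualifies under the Ravos–Zorador agreement and 52.02 is covered: preferential rate Free applies instead.
The additional-duty order on 52.02 targets Casia, not Zorador; it does not apply.
Duty = €755,499.15 × 0% = €0.00.
Line 3 (83.06, Zorador, 579 liters, €71,906.01):
Base rate for 83.06 is 8%.
Origin Zorador is the FTA partner but 83.06 is not on the preference list; base rate stands.
Duty = €71,906.01 × 8% = €5,752.48.
Total = €257,130.06 + €0.00 + €5,752.48 = €262,882.54.

€262,882.54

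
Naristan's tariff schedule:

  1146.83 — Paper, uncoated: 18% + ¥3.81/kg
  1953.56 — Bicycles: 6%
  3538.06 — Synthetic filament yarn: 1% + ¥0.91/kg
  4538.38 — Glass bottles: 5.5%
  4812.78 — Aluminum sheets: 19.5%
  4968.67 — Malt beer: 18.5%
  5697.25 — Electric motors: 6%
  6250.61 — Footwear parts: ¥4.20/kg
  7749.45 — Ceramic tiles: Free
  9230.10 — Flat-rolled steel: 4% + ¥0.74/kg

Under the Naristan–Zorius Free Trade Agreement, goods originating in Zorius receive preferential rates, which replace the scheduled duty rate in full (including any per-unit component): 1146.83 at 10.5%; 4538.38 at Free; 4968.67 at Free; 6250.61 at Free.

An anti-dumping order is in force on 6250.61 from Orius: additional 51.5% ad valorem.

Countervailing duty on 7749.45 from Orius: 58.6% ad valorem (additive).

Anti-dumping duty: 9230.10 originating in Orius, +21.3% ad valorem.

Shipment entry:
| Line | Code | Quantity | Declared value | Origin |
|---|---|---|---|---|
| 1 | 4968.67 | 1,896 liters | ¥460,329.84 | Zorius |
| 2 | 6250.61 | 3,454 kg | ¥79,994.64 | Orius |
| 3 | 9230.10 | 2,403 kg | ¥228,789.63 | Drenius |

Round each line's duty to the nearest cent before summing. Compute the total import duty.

Line 1 (4968.67, Zorius, 1,896 liters, ¥460,329.84):
Base rate for 4968.67 is 18.5%.
Origin Zorius qualifies under the Naristan–Zorius agreement and 4968.67 is covered: preferential rate Free applies instead.
Duty = ¥460,329.84 × 0% = ¥0.00.
Line 2 (6250.61, Orius, 3,454 kg, ¥79,994.64):
Base rate for 6250.61 is ¥4.20/kg.
6250.61 has an FTA preferential rate, but origin Orius is not Zorius; base rate stands.
Additional duty on 6250.61 from Orius: +51.5% ad valorem. Applied ad valorem rate = 51.5%.
Duty = ¥79,994.64 × 51.5% + 3,454 × ¥4.20 = ¥55,704.04.
Line 3 (9230.10, Drenius, 2,403 kg, ¥228,789.63):
Base rate for 9230.10 is 4% + ¥0.74/kg.
The additional-duty order on 9230.10 targets Orius, not Drenius; it does not apply.
Duty = ¥228,789.63 × 4% + 2,403 × ¥0.74 = ¥10,929.81.
Total = ¥0.00 + ¥55,704.04 + ¥10,929.81 = ¥66,633.85.

¥66,633.85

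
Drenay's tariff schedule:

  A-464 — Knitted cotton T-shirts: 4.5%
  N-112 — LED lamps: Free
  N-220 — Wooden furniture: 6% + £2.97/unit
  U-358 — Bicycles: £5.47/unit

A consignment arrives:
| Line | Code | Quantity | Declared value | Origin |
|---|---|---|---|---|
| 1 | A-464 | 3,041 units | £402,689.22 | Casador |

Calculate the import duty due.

£18,121.01

Line 1 (A-464, Casador, 3,041 units, £402,689.22):
Base rate for A-464 is 4.5%.
Duty = £402,689.22 × 4.5% = £18,121.01.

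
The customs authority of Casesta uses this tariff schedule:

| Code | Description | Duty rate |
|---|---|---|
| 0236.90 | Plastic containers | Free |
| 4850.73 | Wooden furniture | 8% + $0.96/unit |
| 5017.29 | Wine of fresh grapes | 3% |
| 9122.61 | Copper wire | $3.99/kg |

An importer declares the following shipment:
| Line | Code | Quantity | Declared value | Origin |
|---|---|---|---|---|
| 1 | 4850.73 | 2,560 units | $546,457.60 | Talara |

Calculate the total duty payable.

Line 1 (4850.73, Talara, 2,560 units, $546,457.60):
Base rate for 4850.73 is 8% + $0.96/unit.
Duty = $546,457.60 × 8% + 2,560 × $0.96 = $46,174.21.

$46,174.21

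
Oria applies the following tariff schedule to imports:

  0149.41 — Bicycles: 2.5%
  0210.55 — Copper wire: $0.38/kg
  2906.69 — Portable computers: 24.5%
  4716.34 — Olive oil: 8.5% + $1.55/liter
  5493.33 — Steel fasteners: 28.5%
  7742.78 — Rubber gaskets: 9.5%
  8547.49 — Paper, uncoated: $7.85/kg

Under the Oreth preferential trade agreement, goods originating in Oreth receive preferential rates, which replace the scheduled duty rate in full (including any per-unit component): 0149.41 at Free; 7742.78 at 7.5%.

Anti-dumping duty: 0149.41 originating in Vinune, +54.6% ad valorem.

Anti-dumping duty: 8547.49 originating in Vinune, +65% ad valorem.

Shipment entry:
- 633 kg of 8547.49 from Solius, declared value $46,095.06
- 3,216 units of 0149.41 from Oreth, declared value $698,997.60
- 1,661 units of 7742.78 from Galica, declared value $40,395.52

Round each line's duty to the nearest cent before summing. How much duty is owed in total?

$8,806.62

Line 1 (8547.49, Solius, 633 kg, $46,095.06):
Base rate for 8547.49 is $7.85/kg.
The additional-duty order on 8547.49 targets Vinune, not Solius; it does not apply.
Duty = 633 × $7.85 = $4,969.05.
Line 2 (0149.41, Oreth, 3,216 units, $698,997.60):
Base rate for 0149.41 is 2.5%.
Origin Oreth qualifies under the Oria–Oreth agreement and 0149.41 is covered: preferential rate Free applies instead.
The additional-duty order on 0149.41 targets Vinune, not Oreth; it does not apply.
Duty = $698,997.60 × 0% = $0.00.
Line 3 (7742.78, Galica, 1,661 units, $40,395.52):
Base rate for 7742.78 is 9.5%.
7742.78 has an FTA preferential rate, but origin Galica is not Oreth; base rate stands.
Duty = $40,395.52 × 9.5% = $3,837.57.
Total = $4,969.05 + $0.00 + $3,837.57 = $8,806.62.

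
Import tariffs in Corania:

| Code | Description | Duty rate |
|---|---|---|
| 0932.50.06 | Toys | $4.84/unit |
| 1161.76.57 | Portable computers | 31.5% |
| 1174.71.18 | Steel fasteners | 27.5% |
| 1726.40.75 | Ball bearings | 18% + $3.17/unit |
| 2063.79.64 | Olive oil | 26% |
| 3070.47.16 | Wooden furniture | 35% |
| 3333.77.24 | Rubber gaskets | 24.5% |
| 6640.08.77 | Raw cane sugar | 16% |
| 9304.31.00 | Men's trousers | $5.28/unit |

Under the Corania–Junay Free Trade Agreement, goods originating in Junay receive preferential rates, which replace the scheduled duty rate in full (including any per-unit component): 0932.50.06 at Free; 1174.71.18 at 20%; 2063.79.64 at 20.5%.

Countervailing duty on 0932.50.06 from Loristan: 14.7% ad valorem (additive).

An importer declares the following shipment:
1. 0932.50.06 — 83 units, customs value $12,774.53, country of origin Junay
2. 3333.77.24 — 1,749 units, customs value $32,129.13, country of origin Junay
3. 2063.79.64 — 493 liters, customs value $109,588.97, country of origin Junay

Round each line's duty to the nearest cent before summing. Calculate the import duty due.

$30,337.38

Line 1 (0932.50.06, Junay, 83 units, $12,774.53):
Base rate for 0932.50.06 is $4.84/unit.
Origin Junay qualifies under the Corania–Junay agreement and 0932.50.06 is covered: preferential rate Free applies instead.
The additional-duty order on 0932.50.06 targets Loristan, not Junay; it does not apply.
Duty = $12,774.53 × 0% = $0.00.
Line 2 (3333.77.24, Junay, 1,749 units, $32,129.13):
Base rate for 3333.77.24 is 24.5%.
Origin Junay is the FTA partner but 3333.77.24 is not on the preference list; base rate stands.
Duty = $32,129.13 × 24.5% = $7,871.64.
Line 3 (2063.79.64, Junay, 493 liters, $109,588.97):
Base rate for 2063.79.64 is 26%.
Origin Junay qualifies under the Corania–Junay agreement and 2063.79.64 is covered: preferential rate 20.5% applies instead.
Duty = $109,588.97 × 20.5% = $22,465.74.
Total = $0.00 + $7,871.64 + $22,465.74 = $30,337.38.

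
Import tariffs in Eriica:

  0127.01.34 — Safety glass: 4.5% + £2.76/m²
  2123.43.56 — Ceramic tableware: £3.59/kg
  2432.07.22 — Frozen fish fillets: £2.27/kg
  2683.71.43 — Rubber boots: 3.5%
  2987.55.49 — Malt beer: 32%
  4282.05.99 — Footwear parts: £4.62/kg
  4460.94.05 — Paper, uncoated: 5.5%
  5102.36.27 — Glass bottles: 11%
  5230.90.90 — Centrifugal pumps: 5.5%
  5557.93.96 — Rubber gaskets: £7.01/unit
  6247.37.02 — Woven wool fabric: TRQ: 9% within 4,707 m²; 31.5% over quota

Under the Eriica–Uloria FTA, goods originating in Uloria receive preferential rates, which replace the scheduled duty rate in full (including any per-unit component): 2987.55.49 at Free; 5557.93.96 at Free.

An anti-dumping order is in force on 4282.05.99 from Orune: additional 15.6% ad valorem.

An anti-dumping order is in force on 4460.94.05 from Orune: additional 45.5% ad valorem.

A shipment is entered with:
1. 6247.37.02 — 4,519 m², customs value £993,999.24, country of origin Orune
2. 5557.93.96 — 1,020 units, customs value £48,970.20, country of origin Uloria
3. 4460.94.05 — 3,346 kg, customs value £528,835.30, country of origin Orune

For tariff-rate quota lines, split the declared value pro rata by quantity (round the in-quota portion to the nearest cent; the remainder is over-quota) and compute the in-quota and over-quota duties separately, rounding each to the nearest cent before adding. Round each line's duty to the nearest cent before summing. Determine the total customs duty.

Line 1 (6247.37.02, Orune, 4,519 m², £993,999.24):
Code 6247.37.02 is under a tariff-rate quota (threshold 4,707 m²). Quantity 4,519 m² is within the quota, so the in-quota rate 9% applies to the full value.
Duty = £993,999.24 × 9% = £89,459.93.
Line 2 (5557.93.96, Uloria, 1,020 units, £48,970.20):
Base rate for 5557.93.96 is £7.01/unit.
Origin Uloria qualifies under the Eriica–Uloria agreement and 5557.93.96 is covered: preferential rate Free applies instead.
Duty = £48,970.20 × 0% = £0.00.
Line 3 (4460.94.05, Orune, 3,346 kg, £528,835.30):
Base rate for 4460.94.05 is 5.5%.
Additional duty on 4460.94.05 from Orune: +45.5%. Applied ad valorem rate: 5.5% + 45.5% = 51%.
Duty = £528,835.30 × 51% = £269,706.00.
Total = £89,459.93 + £0.00 + £269,706.00 = £359,165.93.

£359,165.93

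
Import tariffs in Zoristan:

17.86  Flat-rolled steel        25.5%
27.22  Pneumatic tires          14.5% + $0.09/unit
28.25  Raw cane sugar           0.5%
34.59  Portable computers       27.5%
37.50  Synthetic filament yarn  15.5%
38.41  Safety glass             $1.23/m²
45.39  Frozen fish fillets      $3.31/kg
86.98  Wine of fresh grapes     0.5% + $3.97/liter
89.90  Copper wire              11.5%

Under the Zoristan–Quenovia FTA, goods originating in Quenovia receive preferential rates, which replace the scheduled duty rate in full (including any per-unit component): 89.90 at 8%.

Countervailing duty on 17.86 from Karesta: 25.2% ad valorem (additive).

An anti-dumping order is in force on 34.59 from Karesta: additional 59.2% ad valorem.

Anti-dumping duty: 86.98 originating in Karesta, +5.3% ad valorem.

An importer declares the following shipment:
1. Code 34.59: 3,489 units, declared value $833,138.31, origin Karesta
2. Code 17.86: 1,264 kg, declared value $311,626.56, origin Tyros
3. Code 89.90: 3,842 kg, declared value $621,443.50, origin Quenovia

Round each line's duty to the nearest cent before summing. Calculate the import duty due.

Line 1 (34.59, Karesta, 3,489 units, $833,138.31):
Base rate for 34.59 is 27.5%.
Additional duty on 34.59 from Karesta: +59.2%. Applied ad valorem rate: 27.5% + 59.2% = 86.7%.
Duty = $833,138.31 × 86.7% = $722,330.91.
Line 2 (17.86, Tyros, 1,264 kg, $311,626.56):
Base rate for 17.86 is 25.5%.
The additional-duty order on 17.86 targets Karesta, not Tyros; it does not apply.
Duty = $311,626.56 × 25.5% = $79,464.77.
Line 3 (89.90, Quenovia, 3,842 kg, $621,443.50):
Base rate for 89.90 is 11.5%.
Origin Quenovia qualifies under the Zoristan–Quenovia agreement and 89.90 is covered: preferential rate 8% applies instead.
Duty = $621,443.50 × 8% = $49,715.48.
Total = $722,330.91 + $79,464.77 + $49,715.48 = $851,511.16.

$851,511.16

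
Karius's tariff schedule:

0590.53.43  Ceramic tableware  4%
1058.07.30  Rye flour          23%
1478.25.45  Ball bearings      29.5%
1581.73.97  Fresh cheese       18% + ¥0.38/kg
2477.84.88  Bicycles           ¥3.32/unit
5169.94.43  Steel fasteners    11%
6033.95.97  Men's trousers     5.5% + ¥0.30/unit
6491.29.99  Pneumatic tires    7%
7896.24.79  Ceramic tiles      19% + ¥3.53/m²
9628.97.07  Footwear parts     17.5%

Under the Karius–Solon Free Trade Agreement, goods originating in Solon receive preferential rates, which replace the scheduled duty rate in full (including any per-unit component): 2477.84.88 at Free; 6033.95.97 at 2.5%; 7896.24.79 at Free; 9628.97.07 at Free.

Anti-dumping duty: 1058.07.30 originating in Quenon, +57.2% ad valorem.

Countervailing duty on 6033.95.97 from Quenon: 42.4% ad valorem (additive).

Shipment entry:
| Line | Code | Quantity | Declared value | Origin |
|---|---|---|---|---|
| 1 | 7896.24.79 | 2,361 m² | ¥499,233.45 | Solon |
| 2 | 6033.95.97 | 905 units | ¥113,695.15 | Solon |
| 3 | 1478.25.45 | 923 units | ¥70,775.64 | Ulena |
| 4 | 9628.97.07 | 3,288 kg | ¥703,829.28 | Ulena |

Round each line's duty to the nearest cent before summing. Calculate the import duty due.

Line 1 (7896.24.79, Solon, 2,361 m², ¥499,233.45):
Base rate for 7896.24.79 is 19% + ¥3.53/m².
Origin Solon qualifies under the Karius–Solon agreement and 7896.24.79 is covered: preferential rate Free applies instead.
Duty = ¥499,233.45 × 0% = ¥0.00.
Line 2 (6033.95.97, Solon, 905 units, ¥113,695.15):
Base rate for 6033.95.97 is 5.5% + ¥0.30/unit.
Origin Solon qualifies under the Karius–Solon agreement and 6033.95.97 is covered: preferential rate 2.5% applies instead.
The additional-duty order on 6033.95.97 targets Quenon, not Solon; it does not apply.
Duty = ¥113,695.15 × 2.5% = ¥2,842.38.
Line 3 (1478.25.45, Ulena, 923 units, ¥70,775.64):
Base rate for 1478.25.45 is 29.5%.
Duty = ¥70,775.64 × 29.5% = ¥20,878.81.
Line 4 (9628.97.07, Ulena, 3,288 kg, ¥703,829.28):
Base rate for 9628.97.07 is 17.5%.
9628.97.07 has an FTA preferential rate, but origin Ulena is not Solon; base rate stands.
Duty = ¥703,829.28 × 17.5% = ¥123,170.12.
Total = ¥0.00 + ¥2,842.38 + ¥20,878.81 + ¥123,170.12 = ¥146,891.31.

¥146,891.31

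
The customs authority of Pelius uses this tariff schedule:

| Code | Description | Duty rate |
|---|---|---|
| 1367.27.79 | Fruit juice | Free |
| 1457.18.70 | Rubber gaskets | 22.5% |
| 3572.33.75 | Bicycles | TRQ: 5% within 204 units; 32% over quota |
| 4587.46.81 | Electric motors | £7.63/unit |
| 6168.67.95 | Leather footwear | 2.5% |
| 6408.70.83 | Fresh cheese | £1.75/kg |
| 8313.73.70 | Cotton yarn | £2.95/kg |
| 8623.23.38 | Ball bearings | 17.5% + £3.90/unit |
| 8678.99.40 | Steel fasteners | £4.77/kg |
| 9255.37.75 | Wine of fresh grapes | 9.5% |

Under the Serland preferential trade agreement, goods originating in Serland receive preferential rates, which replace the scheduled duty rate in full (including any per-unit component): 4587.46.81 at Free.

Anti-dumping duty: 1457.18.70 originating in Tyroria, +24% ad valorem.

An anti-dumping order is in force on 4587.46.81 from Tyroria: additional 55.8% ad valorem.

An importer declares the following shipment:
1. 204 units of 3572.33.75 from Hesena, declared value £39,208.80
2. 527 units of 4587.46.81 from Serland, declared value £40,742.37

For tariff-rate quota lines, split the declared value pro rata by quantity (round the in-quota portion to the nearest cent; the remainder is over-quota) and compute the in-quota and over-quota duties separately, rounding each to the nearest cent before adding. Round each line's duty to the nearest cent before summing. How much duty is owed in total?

Line 1 (3572.33.75, Hesena, 204 units, £39,208.80):
Code 3572.33.75 is under a tariff-rate quota (threshold 204 units). Quantity 204 units is within the quota, so the in-quota rate 5% applies to the full value.
Duty = £39,208.80 × 5% = £1,960.44.
Line 2 (4587.46.81, Serland, 527 units, £40,742.37):
Base rate for 4587.46.81 is £7.63/unit.
Origin Serland qualifies under the Pelius–Serland agreement and 4587.46.81 is covered: preferential rate Free applies instead.
The additional-duty order on 4587.46.81 targets Tyroria, not Serland; it does not apply.
Duty = £40,742.37 × 0% = £0.00.
Total = £1,960.44 + £0.00 = £1,960.44.

£1,960.44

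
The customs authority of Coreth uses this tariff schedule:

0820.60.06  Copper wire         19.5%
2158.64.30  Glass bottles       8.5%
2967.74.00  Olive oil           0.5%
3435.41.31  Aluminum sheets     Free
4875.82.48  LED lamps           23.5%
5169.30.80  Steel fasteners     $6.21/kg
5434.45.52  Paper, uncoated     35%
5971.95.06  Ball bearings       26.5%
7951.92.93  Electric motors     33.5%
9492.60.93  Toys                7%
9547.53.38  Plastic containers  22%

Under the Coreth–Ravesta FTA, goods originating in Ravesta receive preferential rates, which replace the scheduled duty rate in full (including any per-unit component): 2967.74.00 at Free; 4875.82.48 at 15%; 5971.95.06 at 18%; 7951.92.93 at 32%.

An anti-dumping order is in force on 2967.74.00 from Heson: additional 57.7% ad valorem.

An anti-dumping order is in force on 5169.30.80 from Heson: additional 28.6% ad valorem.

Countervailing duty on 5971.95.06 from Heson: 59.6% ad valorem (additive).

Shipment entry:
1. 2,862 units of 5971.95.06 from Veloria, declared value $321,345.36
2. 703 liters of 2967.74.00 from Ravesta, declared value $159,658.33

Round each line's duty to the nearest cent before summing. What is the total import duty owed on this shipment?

Line 1 (5971.95.06, Veloria, 2,862 units, $321,345.36):
Base rate for 5971.95.06 is 26.5%.
5971.95.06 has an FTA preferential rate, but origin Veloria is not Ravesta; base rate stands.
The additional-duty order on 5971.95.06 targets Heson, not Veloria; it does not apply.
Duty = $321,345.36 × 26.5% = $85,156.52.
Line 2 (2967.74.00, Ravesta, 703 liters, $159,658.33):
Base rate for 2967.74.00 is 0.5%.
Origin Ravesta qualifies under the Coreth–Ravesta agreement and 2967.74.00 is covered: preferential rate Free applies instead.
The additional-duty order on 2967.74.00 targets Heson, not Ravesta; it does not apply.
Duty = $159,658.33 × 0% = $0.00.
Total = $85,156.52 + $0.00 = $85,156.52.

$85,156.52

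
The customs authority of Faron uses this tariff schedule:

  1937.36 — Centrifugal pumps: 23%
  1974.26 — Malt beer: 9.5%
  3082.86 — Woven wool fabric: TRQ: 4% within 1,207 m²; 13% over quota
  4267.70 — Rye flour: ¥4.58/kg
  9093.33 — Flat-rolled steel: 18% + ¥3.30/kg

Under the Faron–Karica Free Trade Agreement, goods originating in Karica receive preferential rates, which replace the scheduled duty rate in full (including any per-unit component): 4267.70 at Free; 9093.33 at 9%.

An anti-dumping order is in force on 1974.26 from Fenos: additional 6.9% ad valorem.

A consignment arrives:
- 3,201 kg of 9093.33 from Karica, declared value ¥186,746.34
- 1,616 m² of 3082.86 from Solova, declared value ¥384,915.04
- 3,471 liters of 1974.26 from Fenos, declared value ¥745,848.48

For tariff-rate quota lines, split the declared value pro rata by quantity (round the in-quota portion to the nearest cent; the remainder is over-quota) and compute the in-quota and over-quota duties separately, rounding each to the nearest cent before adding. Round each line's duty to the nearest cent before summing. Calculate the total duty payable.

Line 1 (9093.33, Karica, 3,201 kg, ¥186,746.34):
Base rate for 9093.33 is 18% + ¥3.30/kg.
Origin Karica qualifies under the Faron–Karica agreement and 9093.33 is covered: preferential rate 9% applies instead.
Duty = ¥186,746.34 × 9% = ¥16,807.17.
Line 2 (3082.86, Solova, 1,616 m², ¥384,915.04):
Code 3082.86 is under a tariff-rate quota (threshold 1,207 m²). In-quota: 1,207 m² at 4%; over-quota: 409 m² at 13%.
Pro-rata value split: in-quota = ¥384,915.04 × 1,207/1,616 = ¥287,495.33; over-quota = ¥384,915.04 − ¥287,495.33 = ¥97,419.71.
In-quota duty = ¥287,495.33 × 4% = ¥11,499.81. Over-quota duty = ¥97,419.71 × 13% = ¥12,664.56.
Line duty = ¥11,499.81 + ¥12,664.56 = ¥24,164.37.
Line 3 (1974.26, Fenos, 3,471 liters, ¥745,848.48):
Base rate for 1974.26 is 9.5%.
Additional duty on 1974.26 from Fenos: +6.9%. Applied ad valorem rate: 9.5% + 6.9% = 16.4%.
Duty = ¥745,848.48 × 16.4% = ¥122,319.15.
Total = ¥16,807.17 + ¥24,164.37 + ¥122,319.15 = ¥163,290.69.

¥163,290.69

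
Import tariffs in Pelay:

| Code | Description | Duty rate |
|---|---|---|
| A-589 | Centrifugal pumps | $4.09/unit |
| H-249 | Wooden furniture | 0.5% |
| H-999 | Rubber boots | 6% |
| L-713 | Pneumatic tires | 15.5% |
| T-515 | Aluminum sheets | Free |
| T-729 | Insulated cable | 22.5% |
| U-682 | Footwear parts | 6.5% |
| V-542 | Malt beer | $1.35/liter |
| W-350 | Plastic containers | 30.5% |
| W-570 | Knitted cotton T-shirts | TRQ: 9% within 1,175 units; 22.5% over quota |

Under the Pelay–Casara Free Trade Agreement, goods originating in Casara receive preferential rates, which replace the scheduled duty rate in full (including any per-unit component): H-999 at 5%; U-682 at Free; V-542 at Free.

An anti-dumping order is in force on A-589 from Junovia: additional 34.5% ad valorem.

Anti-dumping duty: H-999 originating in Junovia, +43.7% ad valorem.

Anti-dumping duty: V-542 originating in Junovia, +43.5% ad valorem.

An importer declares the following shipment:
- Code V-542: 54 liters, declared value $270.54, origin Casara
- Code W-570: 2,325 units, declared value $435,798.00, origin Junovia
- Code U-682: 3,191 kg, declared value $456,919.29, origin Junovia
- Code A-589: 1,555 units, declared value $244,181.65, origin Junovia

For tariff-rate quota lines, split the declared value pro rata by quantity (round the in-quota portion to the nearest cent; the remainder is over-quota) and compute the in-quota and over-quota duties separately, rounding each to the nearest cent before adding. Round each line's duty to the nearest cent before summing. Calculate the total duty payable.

Line 1 (V-542, Casara, 54 liters, $270.54):
Base rate for V-542 is $1.35/liter.
Origin Casara qualifies under the Pelay–Casara agreement and V-542 is covered: preferential rate Free applies instead.
The additional-duty order on V-542 targets Junovia, not Casara; it does not apply.
Duty = $270.54 × 0% = $0.00.
Line 2 (W-570, Junovia, 2,325 units, $435,798.00):
Code W-570 is under a tariff-rate quota (threshold 1,175 units). In-quota: 1,175 units at 9%; over-quota: 1,150 units at 22.5%.
Pro-rata value split: in-quota = $435,798.00 × 1,175/2,325 = $220,242.00; over-quota = $435,798.00 − $220,242.00 = $215,556.00.
In-quota duty = $220,242.00 × 9% = $19,821.78. Over-quota duty = $215,556.00 × 22.5% = $48,500.10.
Line duty = $19,821.78 + $48,500.10 = $68,321.88.
Line 3 (U-682, Junovia, 3,191 kg, $456,919.29):
Base rate for U-682 is 6.5%.
U-682 has an FTA preferential rate, but origin Junovia is not Casara; base rate stands.
Duty = $456,919.29 × 6.5% = $29,699.75.
Line 4 (A-589, Junovia, 1,555 units, $244,181.65):
Base rate for A-589 is $4.09/unit.
Additional duty on A-589 from Junovia: +34.5% ad valorem. Applied ad valorem rate = 34.5%.
Duty = $244,181.65 × 34.5% + 1,555 × $4.09 = $90,602.62.
Total = $0.00 + $68,321.88 + $29,699.75 + $90,602.62 = $188,624.25.

$188,624.25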